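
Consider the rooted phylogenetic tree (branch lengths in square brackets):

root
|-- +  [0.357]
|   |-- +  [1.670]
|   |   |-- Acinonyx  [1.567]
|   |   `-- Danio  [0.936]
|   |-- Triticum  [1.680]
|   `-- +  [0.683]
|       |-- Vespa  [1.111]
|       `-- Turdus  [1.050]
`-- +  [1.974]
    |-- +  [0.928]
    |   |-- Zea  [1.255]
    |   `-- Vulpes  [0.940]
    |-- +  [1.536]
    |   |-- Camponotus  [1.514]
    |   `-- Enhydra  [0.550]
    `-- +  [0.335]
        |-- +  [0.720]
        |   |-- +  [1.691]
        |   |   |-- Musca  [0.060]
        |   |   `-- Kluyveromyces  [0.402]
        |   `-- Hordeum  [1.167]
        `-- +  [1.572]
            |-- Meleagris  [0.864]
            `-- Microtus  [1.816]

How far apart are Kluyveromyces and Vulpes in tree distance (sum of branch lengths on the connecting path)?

The path runs Kluyveromyces → … → MRCA → … → Vulpes; the MRCA is the node subtending ((Zea,Vulpes),(Camponotus,Enhydra),(((Musca,Kluyveromyces),Hordeum),(Meleagris,Microtus))).
Branch lengths along that path: 0.402 + 1.691 + 0.720 + 0.335 + 0.928 + 0.940 = 5.016.

5.016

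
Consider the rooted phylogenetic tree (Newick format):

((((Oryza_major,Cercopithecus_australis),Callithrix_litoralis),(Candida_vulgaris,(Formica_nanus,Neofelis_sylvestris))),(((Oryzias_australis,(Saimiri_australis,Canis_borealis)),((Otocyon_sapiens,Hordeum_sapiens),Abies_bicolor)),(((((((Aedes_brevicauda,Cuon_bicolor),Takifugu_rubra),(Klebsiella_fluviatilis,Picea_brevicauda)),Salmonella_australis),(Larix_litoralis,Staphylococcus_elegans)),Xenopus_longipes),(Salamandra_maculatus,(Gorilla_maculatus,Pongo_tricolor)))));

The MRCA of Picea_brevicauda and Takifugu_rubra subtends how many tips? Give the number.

The MRCA of Picea_brevicauda and Takifugu_rubra is the node subtending (((Aedes_brevicauda,Cuon_bicolor),Takifugu_rubra),(Klebsiella_fluviatilis,Picea_brevicauda)).
That clade contains 5 terminal taxa: Aedes_brevicauda, Cuon_bicolor, Klebsiella_fluviatilis, Picea_brevicauda, Takifugu_rubra.

5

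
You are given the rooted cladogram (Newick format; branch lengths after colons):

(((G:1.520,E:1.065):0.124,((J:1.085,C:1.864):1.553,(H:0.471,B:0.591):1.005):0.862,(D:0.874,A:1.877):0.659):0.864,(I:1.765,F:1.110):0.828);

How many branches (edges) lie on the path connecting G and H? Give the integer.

The MRCA of G and H is the node subtending ((G,E),((J,C),(H,B)),(D,A)).
From G up to that node: 2 branches. From H up to the same node: 3 branches. Total: 2 + 3 = 5.

5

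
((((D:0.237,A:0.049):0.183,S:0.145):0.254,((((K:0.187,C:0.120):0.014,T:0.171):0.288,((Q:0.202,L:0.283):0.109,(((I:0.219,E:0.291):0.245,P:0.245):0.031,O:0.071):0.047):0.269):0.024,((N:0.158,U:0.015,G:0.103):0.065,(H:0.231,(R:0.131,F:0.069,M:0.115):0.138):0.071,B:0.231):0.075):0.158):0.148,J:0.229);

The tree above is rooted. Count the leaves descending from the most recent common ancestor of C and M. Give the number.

17

The MRCA of C and M is the node subtending ((((K,C),T),((Q,L),(((I,E),P),O))),((N,U,G),(H,(R,F,M)),B)).
That clade contains 17 terminal taxa: B, C, E, F, G, H, I, K, L, M, N, O, P, Q, R, T, U.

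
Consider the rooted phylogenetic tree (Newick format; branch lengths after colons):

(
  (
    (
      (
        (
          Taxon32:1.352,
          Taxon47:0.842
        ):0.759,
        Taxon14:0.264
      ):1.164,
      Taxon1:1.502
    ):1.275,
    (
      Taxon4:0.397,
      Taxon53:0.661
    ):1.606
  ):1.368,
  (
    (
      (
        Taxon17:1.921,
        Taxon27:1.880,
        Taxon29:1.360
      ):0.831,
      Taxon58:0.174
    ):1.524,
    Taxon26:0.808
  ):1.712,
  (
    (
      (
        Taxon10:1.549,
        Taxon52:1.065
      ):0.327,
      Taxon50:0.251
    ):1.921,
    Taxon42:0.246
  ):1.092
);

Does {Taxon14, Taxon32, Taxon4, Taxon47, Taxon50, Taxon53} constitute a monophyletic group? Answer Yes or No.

No

The MRCA of the listed taxa is the root, so the smallest clade containing them is the whole tree.
That clade also contains Taxon1, Taxon10, Taxon17, Taxon26, Taxon27, Taxon29, Taxon42, Taxon52, Taxon58, which are not in the proposed group, so the group is not monophyletic.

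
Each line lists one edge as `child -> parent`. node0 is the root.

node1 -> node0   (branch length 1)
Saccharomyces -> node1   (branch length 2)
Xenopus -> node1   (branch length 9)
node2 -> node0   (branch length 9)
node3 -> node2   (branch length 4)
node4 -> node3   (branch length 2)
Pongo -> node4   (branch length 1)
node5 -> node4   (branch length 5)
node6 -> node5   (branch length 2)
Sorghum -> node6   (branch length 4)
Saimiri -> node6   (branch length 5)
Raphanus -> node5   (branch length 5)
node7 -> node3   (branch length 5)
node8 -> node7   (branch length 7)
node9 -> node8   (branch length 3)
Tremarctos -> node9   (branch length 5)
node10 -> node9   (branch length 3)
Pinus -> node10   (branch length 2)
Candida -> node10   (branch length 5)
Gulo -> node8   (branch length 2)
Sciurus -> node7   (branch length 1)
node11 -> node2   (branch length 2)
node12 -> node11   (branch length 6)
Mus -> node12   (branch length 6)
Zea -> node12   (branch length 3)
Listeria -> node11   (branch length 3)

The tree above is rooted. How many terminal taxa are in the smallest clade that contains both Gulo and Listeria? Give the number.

The MRCA of Gulo and Listeria is the node subtending (((Pongo,((Sorghum,Saimiri),Raphanus)),(((Tremarctos,(Pinus,Candida)),Gulo),Sciurus)),((Mus,Zea),Listeria)).
That clade contains 12 terminal taxa: Candida, Gulo, Listeria, Mus, Pinus, Pongo, Raphanus, Saimiri, Sciurus, Sorghum, Tremarctos, Zea.

12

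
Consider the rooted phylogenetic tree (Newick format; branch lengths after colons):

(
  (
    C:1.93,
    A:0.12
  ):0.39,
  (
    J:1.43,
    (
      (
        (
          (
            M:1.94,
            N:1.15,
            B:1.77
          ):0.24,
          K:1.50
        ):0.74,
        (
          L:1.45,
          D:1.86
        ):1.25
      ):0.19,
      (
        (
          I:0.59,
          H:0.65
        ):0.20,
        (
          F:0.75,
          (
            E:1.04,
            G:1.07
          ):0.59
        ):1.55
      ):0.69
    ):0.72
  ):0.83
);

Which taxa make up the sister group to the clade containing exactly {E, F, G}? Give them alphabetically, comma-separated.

H, I

The clade containing exactly {E, F, G} attaches to the tree at the node subtending ((I,H),(F,(E,G))).
The other lineage descending from that same node — the sister group — is (I,H); its 2 tips in alphabetical order are the answer.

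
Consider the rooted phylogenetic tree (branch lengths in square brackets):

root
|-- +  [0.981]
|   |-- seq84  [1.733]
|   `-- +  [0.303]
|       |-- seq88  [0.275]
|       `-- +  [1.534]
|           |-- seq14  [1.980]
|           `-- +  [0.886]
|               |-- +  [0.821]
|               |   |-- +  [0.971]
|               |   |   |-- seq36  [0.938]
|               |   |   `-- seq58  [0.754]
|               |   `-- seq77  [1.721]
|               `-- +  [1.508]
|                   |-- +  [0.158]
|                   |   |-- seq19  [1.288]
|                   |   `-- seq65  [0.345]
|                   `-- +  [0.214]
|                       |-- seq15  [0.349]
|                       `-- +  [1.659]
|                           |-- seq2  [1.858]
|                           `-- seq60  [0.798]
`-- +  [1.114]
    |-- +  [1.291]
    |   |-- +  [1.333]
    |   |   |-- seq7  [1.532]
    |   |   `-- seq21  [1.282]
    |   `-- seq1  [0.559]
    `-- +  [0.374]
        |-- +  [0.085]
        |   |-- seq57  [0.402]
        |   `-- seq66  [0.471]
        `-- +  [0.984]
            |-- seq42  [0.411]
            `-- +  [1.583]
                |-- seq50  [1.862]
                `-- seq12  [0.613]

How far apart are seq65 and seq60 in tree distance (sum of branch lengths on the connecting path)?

3.174

The path runs seq65 → … → MRCA → … → seq60; the MRCA is the node subtending ((seq19,seq65),(seq15,(seq2,seq60))).
Branch lengths along that path: 0.345 + 0.158 + 0.214 + 1.659 + 0.798 = 3.174.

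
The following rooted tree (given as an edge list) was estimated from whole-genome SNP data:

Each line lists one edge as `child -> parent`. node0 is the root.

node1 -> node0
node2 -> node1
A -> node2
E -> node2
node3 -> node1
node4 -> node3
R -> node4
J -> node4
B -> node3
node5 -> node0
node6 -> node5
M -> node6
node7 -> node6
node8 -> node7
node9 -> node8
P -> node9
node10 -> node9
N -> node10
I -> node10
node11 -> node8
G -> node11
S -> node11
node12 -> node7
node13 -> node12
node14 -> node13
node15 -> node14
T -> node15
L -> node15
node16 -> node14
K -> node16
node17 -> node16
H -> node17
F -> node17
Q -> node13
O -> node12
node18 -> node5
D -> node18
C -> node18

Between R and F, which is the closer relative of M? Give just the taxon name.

F

The MRCA of M and F subtends (M,(((P,(N,I)),(G,S)),((((T,L),(K,(H,F))),Q),O))) (13 taxa).
The MRCA of M and R is the root, subtending the entire tree (20 taxa).
The first is nested inside the second, so M shares a more recent common ancestor with F.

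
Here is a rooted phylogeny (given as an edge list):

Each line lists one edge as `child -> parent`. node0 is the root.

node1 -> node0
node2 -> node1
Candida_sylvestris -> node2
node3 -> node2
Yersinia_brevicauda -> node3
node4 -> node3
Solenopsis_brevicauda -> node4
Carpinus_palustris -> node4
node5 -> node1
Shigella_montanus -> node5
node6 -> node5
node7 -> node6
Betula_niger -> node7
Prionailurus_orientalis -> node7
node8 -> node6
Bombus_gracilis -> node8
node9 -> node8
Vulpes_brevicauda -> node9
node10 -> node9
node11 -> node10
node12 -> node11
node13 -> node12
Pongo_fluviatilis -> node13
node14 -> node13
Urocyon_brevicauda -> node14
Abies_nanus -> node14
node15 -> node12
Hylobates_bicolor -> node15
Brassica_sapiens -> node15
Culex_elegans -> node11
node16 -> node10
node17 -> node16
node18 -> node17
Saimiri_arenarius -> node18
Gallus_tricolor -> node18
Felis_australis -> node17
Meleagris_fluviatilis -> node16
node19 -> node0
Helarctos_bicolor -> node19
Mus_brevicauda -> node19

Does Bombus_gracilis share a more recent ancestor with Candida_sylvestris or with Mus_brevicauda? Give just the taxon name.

The MRCA of Bombus_gracilis and Candida_sylvestris subtends ((Candida_sylvestris,(Yersinia_brevicauda,(Solenopsis_brevicauda,Carpinus_palustris))),(Shigella_montanus,((Betula_niger,Prionailurus_orientalis),(Bombus_gracilis,(Vulpes_brevicauda,((((Pongo_fluviatilis,(Urocyon_brevicauda,Abies_nanus)),(Hylobates_bicolor,Brassica_sapiens)),Culex_elegans),(((Saimiri_arenarius,Gallus_tricolor),Felis_australis),Meleagris_fluviatilis))))))) (19 taxa).
The MRCA of Bombus_gracilis and Mus_brevicauda is the root, subtending the entire tree (21 taxa).
The first is nested inside the second, so Bombus_gracilis shares a more recent common ancestor with Candida_sylvestris.

Candida_sylvestris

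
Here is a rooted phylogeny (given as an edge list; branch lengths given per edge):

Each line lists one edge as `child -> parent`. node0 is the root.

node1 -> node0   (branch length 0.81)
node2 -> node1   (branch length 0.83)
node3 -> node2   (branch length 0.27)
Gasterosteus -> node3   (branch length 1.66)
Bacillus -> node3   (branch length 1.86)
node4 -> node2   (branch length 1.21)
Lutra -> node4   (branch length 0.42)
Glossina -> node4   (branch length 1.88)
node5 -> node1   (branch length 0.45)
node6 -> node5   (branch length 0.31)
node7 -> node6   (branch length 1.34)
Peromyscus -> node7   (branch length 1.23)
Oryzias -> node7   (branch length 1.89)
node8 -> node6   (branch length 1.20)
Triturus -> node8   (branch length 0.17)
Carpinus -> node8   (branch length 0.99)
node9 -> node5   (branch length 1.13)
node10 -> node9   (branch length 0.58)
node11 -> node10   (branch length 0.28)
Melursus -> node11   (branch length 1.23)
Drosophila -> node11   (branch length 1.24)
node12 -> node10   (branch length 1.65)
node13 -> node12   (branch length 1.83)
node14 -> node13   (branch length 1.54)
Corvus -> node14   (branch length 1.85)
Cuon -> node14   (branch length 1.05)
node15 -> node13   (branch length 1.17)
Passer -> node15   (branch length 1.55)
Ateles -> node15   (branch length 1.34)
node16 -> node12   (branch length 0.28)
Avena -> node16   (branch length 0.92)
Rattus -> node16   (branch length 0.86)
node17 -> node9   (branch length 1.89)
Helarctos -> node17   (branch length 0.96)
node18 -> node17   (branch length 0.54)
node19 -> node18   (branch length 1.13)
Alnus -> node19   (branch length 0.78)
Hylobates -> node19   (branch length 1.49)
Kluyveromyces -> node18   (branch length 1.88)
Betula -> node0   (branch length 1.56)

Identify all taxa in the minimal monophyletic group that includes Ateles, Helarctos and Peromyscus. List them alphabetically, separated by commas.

Alnus, Ateles, Avena, Carpinus, Corvus, Cuon, Drosophila, Helarctos, Hylobates, Kluyveromyces, Melursus, Oryzias, Passer, Peromyscus, Rattus, Triturus

Tracing Ateles: it sits inside (Passer,Ateles).
Tracing Helarctos: it sits inside (Helarctos,((Alnus,Hylobates),Kluyveromyces)).
Tracing Peromyscus: it sits inside (Peromyscus,Oryzias).
The smallest clade enclosing all 3 is (((Peromyscus,Oryzias),(Triturus,Carpinus)),(((Melursus,Drosophila),(((Corvus,Cuon),(Passer,Ateles)),(Avena,Rattus))),(Helarctos,((Alnus,Hylobates),Kluyveromyces)))); the answer is its 16 terminal taxa in alphabetical order.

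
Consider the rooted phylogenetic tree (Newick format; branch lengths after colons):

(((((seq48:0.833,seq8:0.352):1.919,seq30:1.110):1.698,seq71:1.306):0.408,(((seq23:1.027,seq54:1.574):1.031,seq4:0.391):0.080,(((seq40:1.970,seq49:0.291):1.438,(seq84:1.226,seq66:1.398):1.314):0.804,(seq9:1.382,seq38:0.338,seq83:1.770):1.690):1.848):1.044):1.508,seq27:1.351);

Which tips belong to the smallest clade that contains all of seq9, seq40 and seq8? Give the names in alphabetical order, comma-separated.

seq23, seq30, seq38, seq4, seq40, seq48, seq49, seq54, seq66, seq71, seq8, seq83, seq84, seq9

Tracing seq9: it sits inside (seq9,seq38,seq83).
Tracing seq40: it sits inside (seq40,seq49).
Tracing seq8: it sits inside (seq48,seq8).
The smallest clade enclosing all 3 is ((((seq48,seq8),seq30),seq71),(((seq23,seq54),seq4),(((seq40,seq49),(seq84,seq66)),(seq9,seq38,seq83)))); the answer is its 14 terminal taxa in alphabetical order.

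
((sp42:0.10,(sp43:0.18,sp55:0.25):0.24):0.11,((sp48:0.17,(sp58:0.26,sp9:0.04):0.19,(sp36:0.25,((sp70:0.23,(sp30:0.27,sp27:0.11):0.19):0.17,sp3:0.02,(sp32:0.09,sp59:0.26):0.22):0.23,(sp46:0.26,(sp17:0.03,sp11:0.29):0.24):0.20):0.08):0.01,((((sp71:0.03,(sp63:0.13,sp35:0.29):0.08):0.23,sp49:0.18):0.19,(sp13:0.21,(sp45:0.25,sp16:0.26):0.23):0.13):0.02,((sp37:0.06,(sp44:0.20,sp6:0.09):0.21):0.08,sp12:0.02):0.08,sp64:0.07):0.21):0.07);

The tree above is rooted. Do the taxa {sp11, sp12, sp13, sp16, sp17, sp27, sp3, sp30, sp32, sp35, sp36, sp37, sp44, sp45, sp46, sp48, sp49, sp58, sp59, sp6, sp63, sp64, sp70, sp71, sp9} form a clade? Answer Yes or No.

The most recent common ancestor of these taxa subtends ((sp48,(sp58,sp9),(sp36,((sp70,(sp30,sp27)),sp3,(sp32,sp59)),(sp46,(sp17,sp11)))),((((sp71,(sp63,sp35)),sp49),(sp13,(sp45,sp16))),((sp37,(sp44,sp6)),sp12),sp64)).
That clade has exactly 25 tips — every listed taxon and nothing else — so the group is monophyletic.

Yes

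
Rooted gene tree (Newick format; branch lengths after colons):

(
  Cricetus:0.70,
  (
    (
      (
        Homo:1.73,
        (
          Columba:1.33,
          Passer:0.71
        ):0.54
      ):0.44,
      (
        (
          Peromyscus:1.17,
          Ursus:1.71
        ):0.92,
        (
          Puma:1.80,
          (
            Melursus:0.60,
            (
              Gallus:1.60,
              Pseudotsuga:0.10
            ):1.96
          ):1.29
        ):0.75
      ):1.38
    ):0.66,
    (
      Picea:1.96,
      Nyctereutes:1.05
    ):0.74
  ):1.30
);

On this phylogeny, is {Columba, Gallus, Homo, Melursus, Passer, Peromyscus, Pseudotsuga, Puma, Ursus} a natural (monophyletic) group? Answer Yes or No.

Yes

The most recent common ancestor of these taxa subtends ((Homo,(Columba,Passer)),((Peromyscus,Ursus),(Puma,(Melursus,(Gallus,Pseudotsuga))))).
That clade has exactly 9 tips — every listed taxon and nothing else — so the group is monophyletic.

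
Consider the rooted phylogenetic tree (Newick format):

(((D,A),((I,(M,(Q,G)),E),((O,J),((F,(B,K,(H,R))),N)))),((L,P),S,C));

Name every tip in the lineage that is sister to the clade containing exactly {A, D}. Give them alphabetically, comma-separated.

B, E, F, G, H, I, J, K, M, N, O, Q, R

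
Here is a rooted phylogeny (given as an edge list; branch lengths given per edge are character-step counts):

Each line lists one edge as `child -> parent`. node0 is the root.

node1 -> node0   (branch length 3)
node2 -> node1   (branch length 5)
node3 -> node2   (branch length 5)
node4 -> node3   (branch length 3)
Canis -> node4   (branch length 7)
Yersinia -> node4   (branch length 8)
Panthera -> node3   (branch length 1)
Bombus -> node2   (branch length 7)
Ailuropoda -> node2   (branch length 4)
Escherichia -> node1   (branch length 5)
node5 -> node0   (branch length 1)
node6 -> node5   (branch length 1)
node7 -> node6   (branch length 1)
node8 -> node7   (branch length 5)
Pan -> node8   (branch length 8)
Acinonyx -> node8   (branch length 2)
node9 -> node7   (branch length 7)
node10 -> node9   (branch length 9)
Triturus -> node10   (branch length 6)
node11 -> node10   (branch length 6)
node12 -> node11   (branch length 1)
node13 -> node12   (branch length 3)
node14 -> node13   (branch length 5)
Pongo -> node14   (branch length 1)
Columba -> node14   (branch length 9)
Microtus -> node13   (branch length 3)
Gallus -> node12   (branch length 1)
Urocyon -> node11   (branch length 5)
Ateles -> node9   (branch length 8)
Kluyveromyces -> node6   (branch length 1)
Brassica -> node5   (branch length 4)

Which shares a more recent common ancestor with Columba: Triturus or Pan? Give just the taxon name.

The MRCA of Columba and Triturus subtends (Triturus,((((Pongo,Columba),Microtus),Gallus),Urocyon)) (6 taxa).
The MRCA of Columba and Pan subtends ((Pan,Acinonyx),((Triturus,((((Pongo,Columba),Microtus),Gallus),Urocyon)),Ateles)) (9 taxa).
The first is nested inside the second, so Columba shares a more recent common ancestor with Triturus.

Triturus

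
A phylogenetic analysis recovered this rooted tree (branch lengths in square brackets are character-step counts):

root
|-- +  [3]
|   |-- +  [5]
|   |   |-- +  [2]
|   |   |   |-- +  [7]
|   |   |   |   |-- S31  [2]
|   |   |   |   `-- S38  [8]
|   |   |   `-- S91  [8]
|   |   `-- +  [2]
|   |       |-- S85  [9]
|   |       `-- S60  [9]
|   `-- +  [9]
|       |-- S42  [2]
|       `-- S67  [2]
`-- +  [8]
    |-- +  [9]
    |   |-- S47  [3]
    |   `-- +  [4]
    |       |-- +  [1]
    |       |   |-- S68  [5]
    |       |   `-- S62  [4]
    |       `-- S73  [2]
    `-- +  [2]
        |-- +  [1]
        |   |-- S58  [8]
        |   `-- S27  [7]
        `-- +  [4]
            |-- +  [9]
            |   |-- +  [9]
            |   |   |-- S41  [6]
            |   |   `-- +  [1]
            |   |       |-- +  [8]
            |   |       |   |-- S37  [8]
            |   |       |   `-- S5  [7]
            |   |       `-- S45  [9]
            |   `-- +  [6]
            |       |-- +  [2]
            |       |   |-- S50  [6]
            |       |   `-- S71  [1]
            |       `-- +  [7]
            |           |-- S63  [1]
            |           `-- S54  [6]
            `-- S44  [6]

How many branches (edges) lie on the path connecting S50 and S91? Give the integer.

The MRCA of S50 and S91 is the root of the tree.
From S50 up to that node: 7 branches. From S91 up to the same node: 4 branches. Total: 7 + 4 = 11.

11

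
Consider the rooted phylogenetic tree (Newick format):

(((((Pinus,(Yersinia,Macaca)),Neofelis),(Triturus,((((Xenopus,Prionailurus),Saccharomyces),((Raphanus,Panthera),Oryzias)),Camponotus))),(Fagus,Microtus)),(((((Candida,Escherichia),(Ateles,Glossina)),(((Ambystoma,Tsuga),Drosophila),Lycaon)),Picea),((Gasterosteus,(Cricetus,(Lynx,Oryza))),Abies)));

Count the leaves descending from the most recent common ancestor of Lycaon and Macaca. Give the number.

The MRCA of Lycaon and Macaca is the root, so the clade is the entire tree.
That clade contains 28 terminal taxa: Abies, Ambystoma, Ateles, Camponotus, Candida, Cricetus, Drosophila, Escherichia, Fagus, Gasterosteus, Glossina, Lycaon, Lynx, Macaca, Microtus, Neofelis, Oryza, Oryzias, Panthera, Picea, Pinus, Prionailurus, Raphanus, Saccharomyces, Triturus, Tsuga, Xenopus, Yersinia.

28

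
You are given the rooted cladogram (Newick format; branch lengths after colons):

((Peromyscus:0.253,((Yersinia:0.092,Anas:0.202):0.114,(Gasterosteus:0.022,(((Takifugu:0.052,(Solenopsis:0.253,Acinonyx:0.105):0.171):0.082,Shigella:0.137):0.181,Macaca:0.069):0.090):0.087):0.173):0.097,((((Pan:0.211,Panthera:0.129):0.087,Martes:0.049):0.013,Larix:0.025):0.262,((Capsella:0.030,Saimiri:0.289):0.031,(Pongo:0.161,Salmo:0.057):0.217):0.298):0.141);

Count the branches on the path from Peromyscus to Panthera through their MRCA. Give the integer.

The MRCA of Peromyscus and Panthera is the root of the tree.
From Peromyscus up to that node: 2 branches. From Panthera up to the same node: 5 branches. Total: 2 + 5 = 7.

7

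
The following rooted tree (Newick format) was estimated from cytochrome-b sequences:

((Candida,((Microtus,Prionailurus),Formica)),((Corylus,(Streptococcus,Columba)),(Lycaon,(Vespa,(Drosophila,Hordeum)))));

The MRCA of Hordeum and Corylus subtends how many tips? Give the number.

The MRCA of Hordeum and Corylus is the node subtending ((Corylus,(Streptococcus,Columba)),(Lycaon,(Vespa,(Drosophila,Hordeum)))).
That clade contains 7 terminal taxa: Columba, Corylus, Drosophila, Hordeum, Lycaon, Streptococcus, Vespa.

7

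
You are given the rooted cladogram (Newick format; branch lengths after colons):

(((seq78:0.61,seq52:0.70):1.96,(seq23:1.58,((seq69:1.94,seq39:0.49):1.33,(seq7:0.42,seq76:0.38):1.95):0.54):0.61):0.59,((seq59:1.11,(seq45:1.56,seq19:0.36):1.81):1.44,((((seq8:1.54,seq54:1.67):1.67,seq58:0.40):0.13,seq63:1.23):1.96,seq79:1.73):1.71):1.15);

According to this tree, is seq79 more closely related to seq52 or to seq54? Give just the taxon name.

The MRCA of seq79 and seq54 subtends ((((seq8,seq54),seq58),seq63),seq79) (5 taxa).
The MRCA of seq79 and seq52 is the root, subtending the entire tree (15 taxa).
The first is nested inside the second, so seq79 shares a more recent common ancestor with seq54.

seq54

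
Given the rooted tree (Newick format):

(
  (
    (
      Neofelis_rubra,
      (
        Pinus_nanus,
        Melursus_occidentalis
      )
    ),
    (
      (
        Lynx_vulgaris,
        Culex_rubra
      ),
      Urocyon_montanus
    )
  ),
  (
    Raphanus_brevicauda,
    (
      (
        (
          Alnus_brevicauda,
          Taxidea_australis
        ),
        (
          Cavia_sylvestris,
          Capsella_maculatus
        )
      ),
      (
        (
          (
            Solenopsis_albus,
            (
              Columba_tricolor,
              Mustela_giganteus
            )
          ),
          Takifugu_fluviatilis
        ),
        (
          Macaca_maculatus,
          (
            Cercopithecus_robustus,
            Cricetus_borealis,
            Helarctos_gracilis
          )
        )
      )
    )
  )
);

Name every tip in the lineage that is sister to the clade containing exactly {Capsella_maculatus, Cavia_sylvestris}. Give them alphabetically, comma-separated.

Alnus_brevicauda, Taxidea_australis

The clade containing exactly {Capsella_maculatus, Cavia_sylvestris} attaches to the tree at the node subtending ((Alnus_brevicauda,Taxidea_australis),(Cavia_sylvestris,Capsella_maculatus)).
The other lineage descending from that same node — the sister group — is (Alnus_brevicauda,Taxidea_australis); its 2 tips in alphabetical order are the answer.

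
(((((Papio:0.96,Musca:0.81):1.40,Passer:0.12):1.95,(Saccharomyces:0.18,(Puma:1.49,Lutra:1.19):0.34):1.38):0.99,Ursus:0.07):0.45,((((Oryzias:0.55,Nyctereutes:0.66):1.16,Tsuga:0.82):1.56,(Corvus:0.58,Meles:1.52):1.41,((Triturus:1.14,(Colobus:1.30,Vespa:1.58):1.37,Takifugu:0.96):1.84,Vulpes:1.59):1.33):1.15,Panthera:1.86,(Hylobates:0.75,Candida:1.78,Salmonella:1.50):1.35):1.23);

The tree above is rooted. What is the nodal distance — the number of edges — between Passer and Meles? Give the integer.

The MRCA of Passer and Meles is the root of the tree.
From Passer up to that node: 4 branches. From Meles up to the same node: 4 branches. Total: 4 + 4 = 8.

8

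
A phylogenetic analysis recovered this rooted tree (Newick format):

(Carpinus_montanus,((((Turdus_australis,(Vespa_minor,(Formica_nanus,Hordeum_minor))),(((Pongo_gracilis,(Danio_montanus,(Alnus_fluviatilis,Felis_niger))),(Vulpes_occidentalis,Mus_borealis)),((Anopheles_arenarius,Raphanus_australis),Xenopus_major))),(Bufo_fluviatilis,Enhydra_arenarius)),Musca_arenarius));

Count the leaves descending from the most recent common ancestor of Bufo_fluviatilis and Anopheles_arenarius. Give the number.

The MRCA of Bufo_fluviatilis and Anopheles_arenarius is the node subtending (((Turdus_australis,(Vespa_minor,(Formica_nanus,Hordeum_minor))),(((Pongo_gracilis,(Danio_montanus,(Alnus_fluviatilis,Felis_niger))),(Vulpes_occidentalis,Mus_borealis)),((Anopheles_arenarius,Raphanus_australis),Xenopus_major))),(Bufo_fluviatilis,Enhydra_arenarius)).
That clade contains 15 terminal taxa: Alnus_fluviatilis, Anopheles_arenarius, Bufo_fluviatilis, Danio_montanus, Enhydra_arenarius, Felis_niger, Formica_nanus, Hordeum_minor, Mus_borealis, Pongo_gracilis, Raphanus_australis, Turdus_australis, Vespa_minor, Vulpes_occidentalis, Xenopus_major.

15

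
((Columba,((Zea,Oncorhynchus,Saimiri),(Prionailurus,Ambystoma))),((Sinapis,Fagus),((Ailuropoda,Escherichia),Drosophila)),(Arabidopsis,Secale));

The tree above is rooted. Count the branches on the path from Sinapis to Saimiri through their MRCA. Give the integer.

The MRCA of Sinapis and Saimiri is the root of the tree.
From Sinapis up to that node: 3 branches. From Saimiri up to the same node: 4 branches. Total: 3 + 4 = 7.

7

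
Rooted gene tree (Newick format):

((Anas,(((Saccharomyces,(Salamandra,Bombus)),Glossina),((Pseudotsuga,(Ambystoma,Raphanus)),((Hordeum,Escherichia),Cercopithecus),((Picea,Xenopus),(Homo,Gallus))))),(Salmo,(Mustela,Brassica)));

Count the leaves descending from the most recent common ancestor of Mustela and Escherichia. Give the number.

The MRCA of Mustela and Escherichia is the root, so the clade is the entire tree.
That clade contains 18 terminal taxa: Ambystoma, Anas, Bombus, Brassica, Cercopithecus, Escherichia, Gallus, Glossina, Homo, Hordeum, Mustela, Picea, Pseudotsuga, Raphanus, Saccharomyces, Salamandra, Salmo, Xenopus.

18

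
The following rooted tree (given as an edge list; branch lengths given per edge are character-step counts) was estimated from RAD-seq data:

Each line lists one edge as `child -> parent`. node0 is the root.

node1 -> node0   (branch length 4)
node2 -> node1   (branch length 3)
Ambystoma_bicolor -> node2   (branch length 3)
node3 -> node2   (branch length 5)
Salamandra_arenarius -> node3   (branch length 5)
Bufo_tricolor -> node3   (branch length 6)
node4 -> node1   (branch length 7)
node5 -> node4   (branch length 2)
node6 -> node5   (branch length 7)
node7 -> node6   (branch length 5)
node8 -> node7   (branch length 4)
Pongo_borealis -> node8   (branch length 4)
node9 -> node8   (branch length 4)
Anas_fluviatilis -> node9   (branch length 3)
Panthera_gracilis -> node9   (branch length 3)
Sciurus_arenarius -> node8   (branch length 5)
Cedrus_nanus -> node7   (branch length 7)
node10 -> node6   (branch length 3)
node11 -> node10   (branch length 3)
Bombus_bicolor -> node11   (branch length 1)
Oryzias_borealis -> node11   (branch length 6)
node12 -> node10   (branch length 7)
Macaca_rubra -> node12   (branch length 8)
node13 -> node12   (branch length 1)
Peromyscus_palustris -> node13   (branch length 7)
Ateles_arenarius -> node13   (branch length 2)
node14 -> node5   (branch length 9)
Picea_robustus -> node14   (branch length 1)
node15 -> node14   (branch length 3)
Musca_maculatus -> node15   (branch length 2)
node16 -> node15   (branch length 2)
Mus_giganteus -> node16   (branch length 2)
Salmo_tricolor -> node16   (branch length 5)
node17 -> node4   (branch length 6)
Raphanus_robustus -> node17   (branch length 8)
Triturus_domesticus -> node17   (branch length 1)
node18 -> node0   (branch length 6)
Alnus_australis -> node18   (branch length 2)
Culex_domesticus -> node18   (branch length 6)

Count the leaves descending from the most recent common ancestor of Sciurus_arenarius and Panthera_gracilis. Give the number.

4

The MRCA of Sciurus_arenarius and Panthera_gracilis is the node subtending (Pongo_borealis,(Anas_fluviatilis,Panthera_gracilis),Sciurus_arenarius).
That clade contains 4 terminal taxa: Anas_fluviatilis, Panthera_gracilis, Pongo_borealis, Sciurus_arenarius.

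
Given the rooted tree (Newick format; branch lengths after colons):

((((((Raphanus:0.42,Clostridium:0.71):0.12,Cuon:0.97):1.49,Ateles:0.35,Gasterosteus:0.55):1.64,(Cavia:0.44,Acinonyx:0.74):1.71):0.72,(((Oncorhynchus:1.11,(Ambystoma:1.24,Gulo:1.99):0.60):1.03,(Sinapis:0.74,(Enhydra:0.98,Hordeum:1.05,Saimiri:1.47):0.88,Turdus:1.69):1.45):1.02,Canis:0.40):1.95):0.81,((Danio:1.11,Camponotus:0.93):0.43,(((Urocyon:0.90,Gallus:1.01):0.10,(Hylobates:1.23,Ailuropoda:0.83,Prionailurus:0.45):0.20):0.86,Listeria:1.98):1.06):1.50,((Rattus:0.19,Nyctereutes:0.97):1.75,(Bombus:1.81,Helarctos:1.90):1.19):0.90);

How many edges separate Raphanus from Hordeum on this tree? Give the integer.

10

The MRCA of Raphanus and Hordeum is the node subtending (((((Raphanus,Clostridium),Cuon),Ateles,Gasterosteus),(Cavia,Acinonyx)),(((Oncorhynchus,(Ambystoma,Gulo)),(Sinapis,(Enhydra,Hordeum,Saimiri),Turdus)),Canis)).
From Raphanus up to that node: 5 branches. From Hordeum up to the same node: 5 branches. Total: 5 + 5 = 10.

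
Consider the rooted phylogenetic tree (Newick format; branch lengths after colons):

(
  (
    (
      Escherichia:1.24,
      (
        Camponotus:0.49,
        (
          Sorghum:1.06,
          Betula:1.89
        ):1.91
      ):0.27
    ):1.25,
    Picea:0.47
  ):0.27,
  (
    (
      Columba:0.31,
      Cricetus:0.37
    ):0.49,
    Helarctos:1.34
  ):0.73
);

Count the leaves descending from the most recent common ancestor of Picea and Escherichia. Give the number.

5

The MRCA of Picea and Escherichia is the node subtending ((Escherichia,(Camponotus,(Sorghum,Betula))),Picea).
That clade contains 5 terminal taxa: Betula, Camponotus, Escherichia, Picea, Sorghum.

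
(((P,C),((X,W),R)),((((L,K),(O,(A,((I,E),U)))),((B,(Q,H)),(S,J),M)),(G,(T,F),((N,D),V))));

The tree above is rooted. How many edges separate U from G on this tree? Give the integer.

The MRCA of U and G is the node subtending ((((L,K),(O,(A,((I,E),U)))),((B,(Q,H)),(S,J),M)),(G,(T,F),((N,D),V))).
From U up to that node: 6 branches. From G up to the same node: 2 branches. Total: 6 + 2 = 8.

8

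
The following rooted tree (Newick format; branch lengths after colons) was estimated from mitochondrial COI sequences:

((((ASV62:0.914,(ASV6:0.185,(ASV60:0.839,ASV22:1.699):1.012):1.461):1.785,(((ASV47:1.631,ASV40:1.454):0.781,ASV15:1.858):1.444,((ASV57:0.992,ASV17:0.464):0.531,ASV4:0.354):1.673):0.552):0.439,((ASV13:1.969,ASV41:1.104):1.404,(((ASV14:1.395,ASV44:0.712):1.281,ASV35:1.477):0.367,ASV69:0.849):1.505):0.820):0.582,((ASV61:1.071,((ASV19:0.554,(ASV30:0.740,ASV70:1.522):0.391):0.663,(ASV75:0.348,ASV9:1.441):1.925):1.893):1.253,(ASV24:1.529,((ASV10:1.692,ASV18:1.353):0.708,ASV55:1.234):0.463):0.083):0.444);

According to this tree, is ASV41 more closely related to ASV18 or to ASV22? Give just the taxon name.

The MRCA of ASV41 and ASV22 subtends (((ASV62,(ASV6,(ASV60,ASV22))),(((ASV47,ASV40),ASV15),((ASV57,ASV17),ASV4))),((ASV13,ASV41),(((ASV14,ASV44),ASV35),ASV69))) (16 taxa).
The MRCA of ASV41 and ASV18 is the root, subtending the entire tree (26 taxa).
The first is nested inside the second, so ASV41 shares a more recent common ancestor with ASV22.

ASV22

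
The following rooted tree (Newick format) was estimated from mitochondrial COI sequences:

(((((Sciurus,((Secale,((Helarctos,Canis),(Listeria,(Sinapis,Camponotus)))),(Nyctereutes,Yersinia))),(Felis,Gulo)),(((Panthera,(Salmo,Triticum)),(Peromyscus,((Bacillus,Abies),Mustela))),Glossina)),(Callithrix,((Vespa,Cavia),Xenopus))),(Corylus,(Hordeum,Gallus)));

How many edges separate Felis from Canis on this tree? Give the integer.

8

The MRCA of Felis and Canis is the node subtending ((Sciurus,((Secale,((Helarctos,Canis),(Listeria,(Sinapis,Camponotus)))),(Nyctereutes,Yersinia))),(Felis,Gulo)).
From Felis up to that node: 2 branches. From Canis up to the same node: 6 branches. Total: 2 + 6 = 8.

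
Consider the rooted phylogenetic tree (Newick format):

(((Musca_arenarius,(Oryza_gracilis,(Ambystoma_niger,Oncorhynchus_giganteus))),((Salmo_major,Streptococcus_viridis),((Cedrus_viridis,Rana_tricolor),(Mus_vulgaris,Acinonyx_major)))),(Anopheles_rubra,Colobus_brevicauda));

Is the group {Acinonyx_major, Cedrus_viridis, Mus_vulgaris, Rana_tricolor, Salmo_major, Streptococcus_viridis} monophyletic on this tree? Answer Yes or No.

Yes

The most recent common ancestor of these taxa subtends ((Salmo_major,Streptococcus_viridis),((Cedrus_viridis,Rana_tricolor),(Mus_vulgaris,Acinonyx_major))).
That clade has exactly 6 tips — every listed taxon and nothing else — so the group is monophyletic.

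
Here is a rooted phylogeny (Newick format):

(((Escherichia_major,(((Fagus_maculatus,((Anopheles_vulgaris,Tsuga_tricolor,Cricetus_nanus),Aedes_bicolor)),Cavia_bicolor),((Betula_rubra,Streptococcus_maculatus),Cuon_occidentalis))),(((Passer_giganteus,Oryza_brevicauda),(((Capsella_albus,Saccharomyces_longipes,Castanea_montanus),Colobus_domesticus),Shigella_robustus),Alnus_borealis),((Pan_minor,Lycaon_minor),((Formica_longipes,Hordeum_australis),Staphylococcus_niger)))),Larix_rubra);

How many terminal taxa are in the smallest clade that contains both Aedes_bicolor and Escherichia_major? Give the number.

10

The MRCA of Aedes_bicolor and Escherichia_major is the node subtending (Escherichia_major,(((Fagus_maculatus,((Anopheles_vulgaris,Tsuga_tricolor,Cricetus_nanus),Aedes_bicolor)),Cavia_bicolor),((Betula_rubra,Streptococcus_maculatus),Cuon_occidentalis))).
That clade contains 10 terminal taxa: Aedes_bicolor, Anopheles_vulgaris, Betula_rubra, Cavia_bicolor, Cricetus_nanus, Cuon_occidentalis, Escherichia_major, Fagus_maculatus, Streptococcus_maculatus, Tsuga_tricolor.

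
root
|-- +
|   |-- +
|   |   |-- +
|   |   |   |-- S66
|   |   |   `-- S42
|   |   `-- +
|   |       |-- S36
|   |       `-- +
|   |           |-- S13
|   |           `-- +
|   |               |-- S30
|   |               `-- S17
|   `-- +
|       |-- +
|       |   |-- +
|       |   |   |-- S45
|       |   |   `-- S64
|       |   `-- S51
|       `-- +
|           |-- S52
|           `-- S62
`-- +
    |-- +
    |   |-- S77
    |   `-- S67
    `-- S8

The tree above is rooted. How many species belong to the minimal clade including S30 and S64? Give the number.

11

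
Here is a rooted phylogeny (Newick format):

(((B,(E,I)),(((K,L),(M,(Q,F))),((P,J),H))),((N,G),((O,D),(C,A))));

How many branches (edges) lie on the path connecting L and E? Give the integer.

The MRCA of L and E is the node subtending ((B,(E,I)),(((K,L),(M,(Q,F))),((P,J),H))).
From L up to that node: 4 branches. From E up to the same node: 3 branches. Total: 4 + 3 = 7.

7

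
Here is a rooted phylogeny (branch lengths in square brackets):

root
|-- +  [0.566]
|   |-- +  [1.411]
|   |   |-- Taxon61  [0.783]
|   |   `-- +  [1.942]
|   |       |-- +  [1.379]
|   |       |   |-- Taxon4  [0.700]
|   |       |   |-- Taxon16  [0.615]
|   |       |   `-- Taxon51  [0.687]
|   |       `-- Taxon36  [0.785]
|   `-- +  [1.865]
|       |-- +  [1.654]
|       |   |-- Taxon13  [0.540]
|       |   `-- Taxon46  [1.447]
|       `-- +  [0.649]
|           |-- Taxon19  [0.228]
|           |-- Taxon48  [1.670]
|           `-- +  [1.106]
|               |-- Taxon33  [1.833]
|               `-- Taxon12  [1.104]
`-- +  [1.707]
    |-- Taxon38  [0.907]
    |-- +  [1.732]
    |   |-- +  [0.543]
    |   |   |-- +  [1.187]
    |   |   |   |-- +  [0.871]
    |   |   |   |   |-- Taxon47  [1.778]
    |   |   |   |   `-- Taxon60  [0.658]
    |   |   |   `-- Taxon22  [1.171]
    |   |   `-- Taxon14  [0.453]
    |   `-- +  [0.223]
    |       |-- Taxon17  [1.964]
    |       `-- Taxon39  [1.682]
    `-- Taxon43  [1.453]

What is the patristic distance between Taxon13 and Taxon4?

The path runs Taxon13 → … → MRCA → … → Taxon4; the MRCA is the node subtending ((Taxon61,((Taxon4,Taxon16,Taxon51),Taxon36)),((Taxon13,Taxon46),(Taxon19,Taxon48,(Taxon33,Taxon12)))).
Branch lengths along that path: 0.540 + 1.654 + 1.865 + 1.411 + 1.942 + 1.379 + 0.700 = 9.491.

9.491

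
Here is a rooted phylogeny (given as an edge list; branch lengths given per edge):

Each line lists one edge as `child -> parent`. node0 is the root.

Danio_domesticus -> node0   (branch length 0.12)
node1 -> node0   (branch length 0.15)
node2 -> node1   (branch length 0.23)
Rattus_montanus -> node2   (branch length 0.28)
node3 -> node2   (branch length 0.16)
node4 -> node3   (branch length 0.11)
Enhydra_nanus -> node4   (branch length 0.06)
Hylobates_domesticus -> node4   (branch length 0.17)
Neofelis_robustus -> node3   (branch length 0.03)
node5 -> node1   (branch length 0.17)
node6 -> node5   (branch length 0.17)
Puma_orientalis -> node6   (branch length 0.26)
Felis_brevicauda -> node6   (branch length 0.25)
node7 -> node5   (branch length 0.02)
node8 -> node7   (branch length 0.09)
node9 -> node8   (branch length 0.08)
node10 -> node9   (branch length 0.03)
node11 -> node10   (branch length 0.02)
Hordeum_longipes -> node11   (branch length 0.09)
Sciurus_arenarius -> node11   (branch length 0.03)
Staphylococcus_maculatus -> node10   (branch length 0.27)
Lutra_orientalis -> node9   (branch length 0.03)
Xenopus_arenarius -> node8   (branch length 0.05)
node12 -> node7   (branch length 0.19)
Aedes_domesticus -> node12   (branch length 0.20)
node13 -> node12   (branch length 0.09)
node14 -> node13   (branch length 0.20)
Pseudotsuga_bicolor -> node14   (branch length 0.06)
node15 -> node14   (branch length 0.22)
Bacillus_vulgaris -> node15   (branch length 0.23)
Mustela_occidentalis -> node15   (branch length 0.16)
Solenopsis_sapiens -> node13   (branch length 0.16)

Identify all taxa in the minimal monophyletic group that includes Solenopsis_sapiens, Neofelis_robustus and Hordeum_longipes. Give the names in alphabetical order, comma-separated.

Aedes_domesticus, Bacillus_vulgaris, Enhydra_nanus, Felis_brevicauda, Hordeum_longipes, Hylobates_domesticus, Lutra_orientalis, Mustela_occidentalis, Neofelis_robustus, Pseudotsuga_bicolor, Puma_orientalis, Rattus_montanus, Sciurus_arenarius, Solenopsis_sapiens, Staphylococcus_maculatus, Xenopus_arenarius

Tracing Solenopsis_sapiens: it sits inside ((Pseudotsuga_bicolor,(Bacillus_vulgaris,Mustela_occidentalis)),Solenopsis_sapiens).
Tracing Neofelis_robustus: it sits inside ((Enhydra_nanus,Hylobates_domesticus),Neofelis_robustus).
Tracing Hordeum_longipes: it sits inside (Hordeum_longipes,Sciurus_arenarius).
The smallest clade enclosing all 3 is ((Rattus_montanus,((Enhydra_nanus,Hylobates_domesticus),Neofelis_robustus)),((Puma_orientalis,Felis_brevicauda),(((((Hordeum_longipes,Sciurus_arenarius),Staphylococcus_maculatus),Lutra_orientalis),Xenopus_arenarius),(Aedes_domesticus,((Pseudotsuga_bicolor,(Bacillus_vulgaris,Mustela_occidentalis)),Solenopsis_sapiens))))); the answer is its 16 terminal taxa in alphabetical order.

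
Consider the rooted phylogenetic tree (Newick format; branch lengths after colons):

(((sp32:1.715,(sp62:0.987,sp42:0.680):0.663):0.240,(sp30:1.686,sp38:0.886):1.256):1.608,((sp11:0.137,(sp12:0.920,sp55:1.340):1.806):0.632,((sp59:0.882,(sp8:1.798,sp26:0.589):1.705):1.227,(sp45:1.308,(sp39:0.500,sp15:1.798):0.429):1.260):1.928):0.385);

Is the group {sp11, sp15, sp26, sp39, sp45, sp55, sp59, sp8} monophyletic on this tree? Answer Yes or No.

The MRCA of the listed taxa subtends ((sp11,(sp12,sp55)),((sp59,(sp8,sp26)),(sp45,(sp39,sp15)))).
That clade also contains sp12, which is not in the proposed group, so the group is not monophyletic.

No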